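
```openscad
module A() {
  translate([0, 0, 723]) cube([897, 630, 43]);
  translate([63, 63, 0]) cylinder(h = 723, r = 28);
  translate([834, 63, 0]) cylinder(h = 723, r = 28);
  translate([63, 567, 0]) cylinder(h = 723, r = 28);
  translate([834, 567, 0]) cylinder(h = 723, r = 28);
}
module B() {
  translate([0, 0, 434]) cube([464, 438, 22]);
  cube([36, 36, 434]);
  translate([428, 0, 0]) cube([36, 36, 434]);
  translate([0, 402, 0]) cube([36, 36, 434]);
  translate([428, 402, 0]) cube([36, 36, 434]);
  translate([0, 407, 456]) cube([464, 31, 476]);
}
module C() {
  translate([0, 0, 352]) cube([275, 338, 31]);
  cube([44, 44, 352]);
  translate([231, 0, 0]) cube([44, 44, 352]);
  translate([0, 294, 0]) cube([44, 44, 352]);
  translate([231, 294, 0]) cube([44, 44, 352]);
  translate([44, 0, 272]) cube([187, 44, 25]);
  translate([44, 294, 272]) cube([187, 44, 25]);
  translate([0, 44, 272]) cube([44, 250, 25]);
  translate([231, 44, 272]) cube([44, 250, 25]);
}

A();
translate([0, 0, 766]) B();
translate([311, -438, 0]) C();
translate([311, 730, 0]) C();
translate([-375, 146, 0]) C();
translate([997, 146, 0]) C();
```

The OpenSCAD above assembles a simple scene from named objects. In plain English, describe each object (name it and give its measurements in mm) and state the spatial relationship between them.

A is a rectangular dining table. The top is 897×630×43 mm with its upper surface at z = 766 mm. It stands on four round legs of 56 mm diameter, each leg's bounding box inset 35 mm from the nearest pair of top edges, running from the floor to the underside of the top.

B is a chair: 464×438 mm seat, 22 mm thick, top at z = 456 mm, on four 36 mm square corner legs flush with the seat edges. A 31 mm thick backrest slab spans the full seat width, extending 476 mm above the seat top, its back face flush with the seat's +y edge.

C is a four-legged stool. The seat is 275×338 mm, 31 mm thick, top at z = 383 mm. It stands on four square legs, each 44×44 mm in cross-section, from z = 0 to the seat underside, each flush with a corner of the seat. Four stretchers, 44 mm wide and 25 mm tall, connect adjacent legs with their undersides at z = 272 mm, each running between the inner faces of the legs it joins and aligned with the legs' outer faces on the other axis.

The chair is on top of the table. Four stools sit around the table at the −y, +y, −x, +x sides.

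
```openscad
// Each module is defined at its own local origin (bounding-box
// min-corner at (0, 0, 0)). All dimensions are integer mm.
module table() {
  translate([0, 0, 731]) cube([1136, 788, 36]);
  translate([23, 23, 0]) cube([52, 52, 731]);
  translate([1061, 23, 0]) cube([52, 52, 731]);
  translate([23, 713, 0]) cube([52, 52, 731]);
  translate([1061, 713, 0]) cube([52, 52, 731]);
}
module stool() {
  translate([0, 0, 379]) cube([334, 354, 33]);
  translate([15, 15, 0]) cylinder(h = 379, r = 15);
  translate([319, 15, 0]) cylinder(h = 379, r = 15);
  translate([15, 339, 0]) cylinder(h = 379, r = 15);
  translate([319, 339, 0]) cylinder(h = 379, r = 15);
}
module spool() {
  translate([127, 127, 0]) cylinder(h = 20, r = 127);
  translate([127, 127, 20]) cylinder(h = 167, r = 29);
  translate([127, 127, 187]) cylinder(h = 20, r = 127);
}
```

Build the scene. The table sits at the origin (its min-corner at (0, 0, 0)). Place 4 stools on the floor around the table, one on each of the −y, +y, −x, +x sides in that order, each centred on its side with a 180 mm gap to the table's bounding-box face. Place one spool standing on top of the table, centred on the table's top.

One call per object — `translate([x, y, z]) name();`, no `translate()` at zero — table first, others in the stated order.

table();
translate([401, -534, 0]) stool();
translate([401, 968, 0]) stool();
translate([-514, 217, 0]) stool();
translate([1316, 217, 0]) stool();
translate([441, 267, 767]) spool();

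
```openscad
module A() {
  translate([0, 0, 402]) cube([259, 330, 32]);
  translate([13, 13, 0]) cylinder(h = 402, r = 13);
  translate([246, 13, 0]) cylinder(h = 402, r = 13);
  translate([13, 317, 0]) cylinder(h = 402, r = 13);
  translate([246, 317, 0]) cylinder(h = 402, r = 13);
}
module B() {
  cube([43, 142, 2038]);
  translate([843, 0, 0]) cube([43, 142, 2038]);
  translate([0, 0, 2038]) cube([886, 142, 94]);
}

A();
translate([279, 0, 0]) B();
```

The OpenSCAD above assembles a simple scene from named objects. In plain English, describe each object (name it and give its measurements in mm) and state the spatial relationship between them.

A is a four-legged stool. The seat is 259×330 mm, 32 mm thick, top at z = 434 mm. It stands on four round legs, each 26 mm in diameter, from z = 0 to the seat underside, each leg's axis is inset half a diameter from the nearest pair of seat edges (so the leg's bounding box is flush with the corner).

B is a door frame. The clear opening is 800 mm wide and 2038 mm high. Two 43 mm wide jambs, 142 mm deep, stand either side of the opening from the floor to the top of the opening. A 94 mm thick head sits across the top of both jambs, spanning the full outside width of the frame.

The door frame is on the floor beside the stool on its +x side.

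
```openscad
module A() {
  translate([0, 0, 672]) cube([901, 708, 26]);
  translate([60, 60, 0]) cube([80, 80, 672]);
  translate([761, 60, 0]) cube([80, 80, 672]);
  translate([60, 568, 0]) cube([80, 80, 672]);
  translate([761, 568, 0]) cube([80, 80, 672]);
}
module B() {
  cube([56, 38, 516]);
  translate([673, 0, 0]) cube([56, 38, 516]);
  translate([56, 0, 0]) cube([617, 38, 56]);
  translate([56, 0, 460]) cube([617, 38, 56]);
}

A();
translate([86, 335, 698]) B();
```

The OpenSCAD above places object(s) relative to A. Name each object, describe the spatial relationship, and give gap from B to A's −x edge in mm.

A is a table. B is a picture frame. The picture frame is on top of the table, centred. The gap from the picture frame to the table's −x edge is 86 mm.

The picture frame's min-x is at 86; the table's min-x is 0; gap = 86 mm.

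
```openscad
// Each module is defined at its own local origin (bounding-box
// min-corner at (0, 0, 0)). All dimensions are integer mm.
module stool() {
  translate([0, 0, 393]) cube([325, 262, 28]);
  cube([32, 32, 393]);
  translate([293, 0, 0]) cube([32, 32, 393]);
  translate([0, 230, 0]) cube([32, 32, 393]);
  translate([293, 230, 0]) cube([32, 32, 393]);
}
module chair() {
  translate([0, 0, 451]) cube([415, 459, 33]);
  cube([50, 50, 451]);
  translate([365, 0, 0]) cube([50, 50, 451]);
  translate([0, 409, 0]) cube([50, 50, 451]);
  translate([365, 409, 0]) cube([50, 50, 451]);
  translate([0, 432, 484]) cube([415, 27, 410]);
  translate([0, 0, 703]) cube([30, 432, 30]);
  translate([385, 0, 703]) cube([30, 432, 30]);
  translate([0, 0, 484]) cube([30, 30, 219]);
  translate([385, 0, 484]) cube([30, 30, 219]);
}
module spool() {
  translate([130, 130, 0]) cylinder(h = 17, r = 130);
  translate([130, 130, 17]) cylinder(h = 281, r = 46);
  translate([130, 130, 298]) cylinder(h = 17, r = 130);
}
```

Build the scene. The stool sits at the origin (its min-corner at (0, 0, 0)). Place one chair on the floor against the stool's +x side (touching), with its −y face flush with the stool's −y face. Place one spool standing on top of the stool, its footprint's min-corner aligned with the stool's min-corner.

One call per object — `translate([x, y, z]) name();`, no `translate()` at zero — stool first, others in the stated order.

stool();
translate([325, 0, 0]) chair();
translate([0, 0, 421]) spool();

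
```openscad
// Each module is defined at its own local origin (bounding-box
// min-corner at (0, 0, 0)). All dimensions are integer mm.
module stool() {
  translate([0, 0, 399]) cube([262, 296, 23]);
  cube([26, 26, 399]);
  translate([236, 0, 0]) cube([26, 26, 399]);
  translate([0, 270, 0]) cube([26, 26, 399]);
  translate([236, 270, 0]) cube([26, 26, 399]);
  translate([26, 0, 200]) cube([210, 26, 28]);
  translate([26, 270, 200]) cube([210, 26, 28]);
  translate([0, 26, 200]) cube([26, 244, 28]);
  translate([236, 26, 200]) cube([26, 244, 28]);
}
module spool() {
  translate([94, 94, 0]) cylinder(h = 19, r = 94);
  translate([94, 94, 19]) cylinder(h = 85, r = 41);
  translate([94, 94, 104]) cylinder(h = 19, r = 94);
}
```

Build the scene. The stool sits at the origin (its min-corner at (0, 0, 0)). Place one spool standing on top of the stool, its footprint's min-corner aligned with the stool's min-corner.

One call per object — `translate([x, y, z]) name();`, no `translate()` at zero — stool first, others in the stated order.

stool();
translate([0, 0, 422]) spool();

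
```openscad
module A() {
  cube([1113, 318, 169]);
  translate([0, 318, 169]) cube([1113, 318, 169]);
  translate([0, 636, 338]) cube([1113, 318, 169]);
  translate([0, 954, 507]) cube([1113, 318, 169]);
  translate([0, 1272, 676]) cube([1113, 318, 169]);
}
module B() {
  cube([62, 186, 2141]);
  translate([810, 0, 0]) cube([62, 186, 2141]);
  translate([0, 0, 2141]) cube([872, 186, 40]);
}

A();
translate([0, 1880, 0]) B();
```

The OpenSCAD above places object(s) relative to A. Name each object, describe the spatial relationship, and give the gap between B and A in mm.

A is a staircase. B is a door frame. The door frame is on the floor beside the staircase on its +y side. The gap between the door frame and the staircase is 290 mm.

The door frame's nearest face is 290 mm from the staircase's +y face.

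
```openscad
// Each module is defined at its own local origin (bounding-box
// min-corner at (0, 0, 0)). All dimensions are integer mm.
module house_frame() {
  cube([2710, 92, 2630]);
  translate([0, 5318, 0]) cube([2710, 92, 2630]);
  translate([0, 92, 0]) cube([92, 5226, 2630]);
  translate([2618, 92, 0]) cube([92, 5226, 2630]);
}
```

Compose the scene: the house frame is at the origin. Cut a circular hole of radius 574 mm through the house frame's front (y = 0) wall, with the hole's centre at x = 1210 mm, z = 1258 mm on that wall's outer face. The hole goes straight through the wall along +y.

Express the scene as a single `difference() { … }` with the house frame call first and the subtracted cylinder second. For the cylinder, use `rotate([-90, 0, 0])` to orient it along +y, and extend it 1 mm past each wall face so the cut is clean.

difference() {
  house_frame();
  translate([1210, -1, 1258]) rotate([-90, 0, 0]) cylinder(h = 94, r = 574);
}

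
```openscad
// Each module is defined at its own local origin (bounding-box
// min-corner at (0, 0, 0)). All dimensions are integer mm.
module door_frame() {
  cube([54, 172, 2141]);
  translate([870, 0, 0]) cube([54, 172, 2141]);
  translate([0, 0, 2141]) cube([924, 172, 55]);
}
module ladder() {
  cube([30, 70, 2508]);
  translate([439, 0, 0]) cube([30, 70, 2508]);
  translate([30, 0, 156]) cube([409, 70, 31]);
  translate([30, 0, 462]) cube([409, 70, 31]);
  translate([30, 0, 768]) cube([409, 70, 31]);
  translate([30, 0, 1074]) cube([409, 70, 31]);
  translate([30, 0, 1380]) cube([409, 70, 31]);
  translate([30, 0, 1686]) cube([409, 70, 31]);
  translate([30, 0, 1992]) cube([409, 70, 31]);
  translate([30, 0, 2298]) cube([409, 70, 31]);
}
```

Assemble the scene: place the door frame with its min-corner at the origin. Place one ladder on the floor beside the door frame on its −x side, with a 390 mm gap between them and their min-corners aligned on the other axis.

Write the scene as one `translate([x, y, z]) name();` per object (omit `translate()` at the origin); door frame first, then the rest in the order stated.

door_frame();
translate([-859, 0, 0]) ladder();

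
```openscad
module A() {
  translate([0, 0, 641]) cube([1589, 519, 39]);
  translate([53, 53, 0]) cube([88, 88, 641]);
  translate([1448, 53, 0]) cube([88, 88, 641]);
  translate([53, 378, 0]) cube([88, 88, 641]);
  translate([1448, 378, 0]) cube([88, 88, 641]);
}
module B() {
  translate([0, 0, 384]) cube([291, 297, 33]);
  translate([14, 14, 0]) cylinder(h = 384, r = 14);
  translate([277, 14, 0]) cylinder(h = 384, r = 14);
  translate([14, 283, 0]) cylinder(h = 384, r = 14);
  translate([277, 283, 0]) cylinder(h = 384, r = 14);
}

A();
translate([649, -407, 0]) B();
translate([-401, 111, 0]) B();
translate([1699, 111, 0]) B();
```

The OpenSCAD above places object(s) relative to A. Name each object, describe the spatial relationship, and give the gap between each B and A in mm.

A is a table. B is a stool. Three stools sit around the table at the −y, −x, +x sides. The gap between each stool and the table is 110 mm.

Each stool's nearest face is 110 mm from the table's bounding box.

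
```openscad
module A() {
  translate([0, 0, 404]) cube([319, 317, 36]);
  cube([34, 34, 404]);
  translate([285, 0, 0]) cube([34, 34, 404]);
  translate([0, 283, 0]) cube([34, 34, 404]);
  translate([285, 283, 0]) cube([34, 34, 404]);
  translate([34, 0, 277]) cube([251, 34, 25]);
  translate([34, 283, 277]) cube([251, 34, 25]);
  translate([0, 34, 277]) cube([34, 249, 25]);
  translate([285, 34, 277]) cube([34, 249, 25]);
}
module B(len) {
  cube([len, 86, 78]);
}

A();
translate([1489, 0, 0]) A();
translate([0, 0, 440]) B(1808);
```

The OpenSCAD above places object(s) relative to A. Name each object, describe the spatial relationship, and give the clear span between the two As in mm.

A is a stool. B is a beam. A beam spans the tops of two stools. The clear span between the two stools is 1170 mm.

Second stool starts at x = 1489; first ends at x = 319; clear span = 1489 − 319 = 1170 mm.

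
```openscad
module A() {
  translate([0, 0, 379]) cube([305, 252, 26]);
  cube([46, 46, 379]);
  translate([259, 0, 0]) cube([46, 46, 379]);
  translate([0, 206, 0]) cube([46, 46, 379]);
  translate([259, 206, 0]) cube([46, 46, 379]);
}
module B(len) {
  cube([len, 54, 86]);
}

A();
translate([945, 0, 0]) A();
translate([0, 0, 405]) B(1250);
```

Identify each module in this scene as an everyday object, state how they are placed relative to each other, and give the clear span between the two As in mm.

Second stool starts at x = 945; first ends at x = 305; clear span = 945 − 305 = 640 mm.

A is a stool. B is a beam. A beam spans the tops of two stools. The clear span between the two stools is 640 mm.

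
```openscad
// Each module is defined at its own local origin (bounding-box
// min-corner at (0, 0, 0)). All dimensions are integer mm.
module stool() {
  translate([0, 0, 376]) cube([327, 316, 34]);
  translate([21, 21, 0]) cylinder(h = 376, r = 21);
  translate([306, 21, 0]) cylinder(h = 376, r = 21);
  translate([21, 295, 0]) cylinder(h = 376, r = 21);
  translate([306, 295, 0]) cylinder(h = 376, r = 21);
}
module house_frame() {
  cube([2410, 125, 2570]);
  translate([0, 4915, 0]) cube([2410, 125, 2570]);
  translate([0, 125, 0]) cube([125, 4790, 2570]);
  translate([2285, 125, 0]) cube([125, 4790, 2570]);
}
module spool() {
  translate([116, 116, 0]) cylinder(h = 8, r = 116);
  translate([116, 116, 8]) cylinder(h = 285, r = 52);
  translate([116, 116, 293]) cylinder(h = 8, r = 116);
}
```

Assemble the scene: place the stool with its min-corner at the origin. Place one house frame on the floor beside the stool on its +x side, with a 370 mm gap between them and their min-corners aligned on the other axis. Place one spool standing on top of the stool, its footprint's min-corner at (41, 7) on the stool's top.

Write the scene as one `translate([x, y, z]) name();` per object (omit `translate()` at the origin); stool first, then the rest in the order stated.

stool();
translate([697, 0, 0]) house_frame();
translate([41, 7, 410]) spool();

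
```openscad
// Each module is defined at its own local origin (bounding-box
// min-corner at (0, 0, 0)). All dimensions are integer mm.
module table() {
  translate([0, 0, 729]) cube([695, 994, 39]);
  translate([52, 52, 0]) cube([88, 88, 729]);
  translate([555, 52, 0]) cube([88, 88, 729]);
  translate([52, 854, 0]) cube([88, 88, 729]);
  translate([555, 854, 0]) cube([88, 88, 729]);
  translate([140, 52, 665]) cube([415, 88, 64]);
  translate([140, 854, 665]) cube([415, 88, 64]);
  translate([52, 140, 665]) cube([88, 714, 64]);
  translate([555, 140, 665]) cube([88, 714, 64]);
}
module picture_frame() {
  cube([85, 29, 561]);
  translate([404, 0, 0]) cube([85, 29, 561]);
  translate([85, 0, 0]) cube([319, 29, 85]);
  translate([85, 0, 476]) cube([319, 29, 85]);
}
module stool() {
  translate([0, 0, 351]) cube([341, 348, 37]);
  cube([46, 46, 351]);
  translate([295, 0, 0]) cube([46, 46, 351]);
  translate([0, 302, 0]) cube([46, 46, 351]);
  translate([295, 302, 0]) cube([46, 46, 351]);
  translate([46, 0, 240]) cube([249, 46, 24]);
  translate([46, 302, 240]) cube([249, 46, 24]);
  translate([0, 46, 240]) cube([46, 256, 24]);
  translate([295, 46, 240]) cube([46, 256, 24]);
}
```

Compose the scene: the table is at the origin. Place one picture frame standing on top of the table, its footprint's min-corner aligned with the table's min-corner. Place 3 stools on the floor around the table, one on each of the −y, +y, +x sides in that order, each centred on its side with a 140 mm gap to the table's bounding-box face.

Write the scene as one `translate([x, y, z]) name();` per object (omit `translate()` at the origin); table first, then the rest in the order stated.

table();
translate([0, 0, 768]) picture_frame();
translate([177, -488, 0]) stool();
translate([177, 1134, 0]) stool();
translate([835, 323, 0]) stool();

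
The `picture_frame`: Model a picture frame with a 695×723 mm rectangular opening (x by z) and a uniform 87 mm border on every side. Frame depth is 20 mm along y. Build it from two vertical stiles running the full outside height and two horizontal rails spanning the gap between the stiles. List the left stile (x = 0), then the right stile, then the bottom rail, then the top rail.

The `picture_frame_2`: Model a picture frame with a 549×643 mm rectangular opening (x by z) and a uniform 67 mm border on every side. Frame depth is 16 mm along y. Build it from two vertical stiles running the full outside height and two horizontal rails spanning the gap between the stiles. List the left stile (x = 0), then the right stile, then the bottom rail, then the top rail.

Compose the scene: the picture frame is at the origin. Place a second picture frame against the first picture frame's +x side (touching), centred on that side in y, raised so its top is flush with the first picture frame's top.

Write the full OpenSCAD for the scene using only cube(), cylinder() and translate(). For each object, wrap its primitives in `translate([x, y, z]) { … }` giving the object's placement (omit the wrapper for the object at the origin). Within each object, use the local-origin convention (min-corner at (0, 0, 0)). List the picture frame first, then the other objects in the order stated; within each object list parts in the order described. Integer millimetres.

cube([87, 20, 897]);
translate([782, 0, 0]) cube([87, 20, 897]);
translate([87, 0, 0]) cube([695, 20, 87]);
translate([87, 0, 810]) cube([695, 20, 87]);
translate([869, 2, 120]) {
  cube([67, 16, 777]);
  translate([616, 0, 0]) cube([67, 16, 777]);
  translate([67, 0, 0]) cube([549, 16, 67]);
  translate([67, 0, 710]) cube([549, 16, 67]);
}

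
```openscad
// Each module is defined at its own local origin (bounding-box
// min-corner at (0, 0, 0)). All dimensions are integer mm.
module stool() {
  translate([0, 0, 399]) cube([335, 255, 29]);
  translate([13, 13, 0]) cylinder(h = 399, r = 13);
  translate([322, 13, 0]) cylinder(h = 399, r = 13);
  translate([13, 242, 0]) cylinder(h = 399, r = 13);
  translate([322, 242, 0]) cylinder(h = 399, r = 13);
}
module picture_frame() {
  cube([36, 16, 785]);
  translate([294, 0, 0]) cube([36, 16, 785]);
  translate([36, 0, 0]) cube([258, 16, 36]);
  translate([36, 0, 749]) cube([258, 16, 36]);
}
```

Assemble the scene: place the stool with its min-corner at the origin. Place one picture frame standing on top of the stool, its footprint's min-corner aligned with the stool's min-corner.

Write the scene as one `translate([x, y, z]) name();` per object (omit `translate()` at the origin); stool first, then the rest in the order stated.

stool();
translate([0, 0, 428]) picture_frame();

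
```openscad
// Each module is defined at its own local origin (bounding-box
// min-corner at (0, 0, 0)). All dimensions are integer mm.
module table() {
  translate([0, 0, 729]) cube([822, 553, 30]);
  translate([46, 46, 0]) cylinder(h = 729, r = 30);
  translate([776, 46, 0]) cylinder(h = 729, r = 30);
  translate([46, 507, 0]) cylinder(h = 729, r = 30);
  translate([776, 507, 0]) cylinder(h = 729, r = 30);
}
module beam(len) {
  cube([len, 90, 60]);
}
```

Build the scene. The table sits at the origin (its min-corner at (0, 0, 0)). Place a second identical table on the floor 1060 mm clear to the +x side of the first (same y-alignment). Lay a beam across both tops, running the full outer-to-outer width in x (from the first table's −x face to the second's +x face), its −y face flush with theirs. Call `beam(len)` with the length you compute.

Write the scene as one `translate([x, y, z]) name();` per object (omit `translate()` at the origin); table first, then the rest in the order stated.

table();
translate([1882, 0, 0]) table();
translate([0, 0, 759]) beam(2704);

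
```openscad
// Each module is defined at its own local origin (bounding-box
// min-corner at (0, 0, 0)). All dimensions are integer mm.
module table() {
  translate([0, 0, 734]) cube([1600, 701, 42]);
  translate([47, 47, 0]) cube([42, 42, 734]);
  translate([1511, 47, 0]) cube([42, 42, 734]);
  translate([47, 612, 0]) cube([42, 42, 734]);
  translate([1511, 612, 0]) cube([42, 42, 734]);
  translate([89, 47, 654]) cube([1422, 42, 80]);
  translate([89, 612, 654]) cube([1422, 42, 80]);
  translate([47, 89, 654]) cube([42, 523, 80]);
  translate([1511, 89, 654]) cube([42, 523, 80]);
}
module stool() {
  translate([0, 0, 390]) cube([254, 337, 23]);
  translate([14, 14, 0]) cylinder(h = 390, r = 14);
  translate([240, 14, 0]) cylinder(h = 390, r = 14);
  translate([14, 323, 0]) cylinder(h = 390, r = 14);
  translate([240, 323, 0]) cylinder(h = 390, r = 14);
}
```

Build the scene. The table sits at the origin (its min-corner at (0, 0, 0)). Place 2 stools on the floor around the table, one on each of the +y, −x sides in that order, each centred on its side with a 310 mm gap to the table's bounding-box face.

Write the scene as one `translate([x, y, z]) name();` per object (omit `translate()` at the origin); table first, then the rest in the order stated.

table();
translate([673, 1011, 0]) stool();
translate([-564, 182, 0]) stool();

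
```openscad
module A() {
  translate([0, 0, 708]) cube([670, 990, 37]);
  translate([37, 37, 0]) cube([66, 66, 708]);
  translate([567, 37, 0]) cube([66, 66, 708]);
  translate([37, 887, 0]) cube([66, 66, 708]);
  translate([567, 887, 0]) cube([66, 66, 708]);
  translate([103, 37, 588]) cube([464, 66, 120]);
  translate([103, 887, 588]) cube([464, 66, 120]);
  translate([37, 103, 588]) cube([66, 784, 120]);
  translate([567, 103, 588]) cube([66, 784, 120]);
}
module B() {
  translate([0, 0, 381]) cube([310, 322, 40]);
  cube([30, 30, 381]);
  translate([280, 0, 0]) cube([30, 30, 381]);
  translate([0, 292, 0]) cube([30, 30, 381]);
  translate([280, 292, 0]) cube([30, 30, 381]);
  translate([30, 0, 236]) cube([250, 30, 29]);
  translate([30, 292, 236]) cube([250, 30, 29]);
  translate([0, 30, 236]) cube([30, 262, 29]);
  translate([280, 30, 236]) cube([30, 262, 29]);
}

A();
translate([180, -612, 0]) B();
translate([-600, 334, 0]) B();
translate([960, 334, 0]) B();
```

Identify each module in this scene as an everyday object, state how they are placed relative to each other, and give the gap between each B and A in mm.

Each stool's nearest face is 290 mm from the table's bounding box.

A is a table. B is a stool. Three stools sit around the table at the −y, −x, +x sides. The gap between each stool and the table is 290 mm.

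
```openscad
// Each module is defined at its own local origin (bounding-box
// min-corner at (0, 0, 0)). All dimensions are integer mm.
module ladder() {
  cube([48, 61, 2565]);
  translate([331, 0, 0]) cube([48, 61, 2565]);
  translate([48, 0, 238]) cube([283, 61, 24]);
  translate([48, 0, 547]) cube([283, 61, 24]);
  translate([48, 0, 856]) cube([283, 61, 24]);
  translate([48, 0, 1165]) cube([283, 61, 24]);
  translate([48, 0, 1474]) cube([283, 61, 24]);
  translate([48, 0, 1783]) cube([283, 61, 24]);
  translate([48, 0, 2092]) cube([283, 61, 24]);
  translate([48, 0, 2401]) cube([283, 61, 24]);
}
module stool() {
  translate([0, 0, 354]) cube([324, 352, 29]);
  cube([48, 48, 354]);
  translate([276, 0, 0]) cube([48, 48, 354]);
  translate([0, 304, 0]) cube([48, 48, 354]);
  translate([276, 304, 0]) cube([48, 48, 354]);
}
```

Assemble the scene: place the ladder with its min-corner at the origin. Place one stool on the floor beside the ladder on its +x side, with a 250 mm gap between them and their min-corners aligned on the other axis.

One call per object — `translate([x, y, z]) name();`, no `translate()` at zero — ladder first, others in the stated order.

ladder();
translate([629, 0, 0]) stool();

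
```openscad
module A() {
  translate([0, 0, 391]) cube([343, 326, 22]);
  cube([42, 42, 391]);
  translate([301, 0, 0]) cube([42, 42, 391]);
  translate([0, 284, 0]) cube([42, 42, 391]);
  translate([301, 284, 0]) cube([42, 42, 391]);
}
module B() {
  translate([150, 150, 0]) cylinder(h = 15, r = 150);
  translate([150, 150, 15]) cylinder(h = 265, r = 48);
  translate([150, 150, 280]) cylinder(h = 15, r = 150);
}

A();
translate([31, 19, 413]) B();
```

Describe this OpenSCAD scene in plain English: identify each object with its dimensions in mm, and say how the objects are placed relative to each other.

A is a four-legged stool. The seat is a 343×326×22 mm slab whose top surface is at z = 413 mm; four square legs, each 42×42 mm in cross-section, run from the floor (z = 0) to the underside of the seat, each flush with a corner of the seat.

B is a spool: two coaxial disc flanges of radius 150 mm and thickness 15 mm, joined by a core cylinder of radius 48 mm and height 265 mm. The lower flange rests on z = 0 and the three cylinders share a vertical axis.

The spool is on top of the stool.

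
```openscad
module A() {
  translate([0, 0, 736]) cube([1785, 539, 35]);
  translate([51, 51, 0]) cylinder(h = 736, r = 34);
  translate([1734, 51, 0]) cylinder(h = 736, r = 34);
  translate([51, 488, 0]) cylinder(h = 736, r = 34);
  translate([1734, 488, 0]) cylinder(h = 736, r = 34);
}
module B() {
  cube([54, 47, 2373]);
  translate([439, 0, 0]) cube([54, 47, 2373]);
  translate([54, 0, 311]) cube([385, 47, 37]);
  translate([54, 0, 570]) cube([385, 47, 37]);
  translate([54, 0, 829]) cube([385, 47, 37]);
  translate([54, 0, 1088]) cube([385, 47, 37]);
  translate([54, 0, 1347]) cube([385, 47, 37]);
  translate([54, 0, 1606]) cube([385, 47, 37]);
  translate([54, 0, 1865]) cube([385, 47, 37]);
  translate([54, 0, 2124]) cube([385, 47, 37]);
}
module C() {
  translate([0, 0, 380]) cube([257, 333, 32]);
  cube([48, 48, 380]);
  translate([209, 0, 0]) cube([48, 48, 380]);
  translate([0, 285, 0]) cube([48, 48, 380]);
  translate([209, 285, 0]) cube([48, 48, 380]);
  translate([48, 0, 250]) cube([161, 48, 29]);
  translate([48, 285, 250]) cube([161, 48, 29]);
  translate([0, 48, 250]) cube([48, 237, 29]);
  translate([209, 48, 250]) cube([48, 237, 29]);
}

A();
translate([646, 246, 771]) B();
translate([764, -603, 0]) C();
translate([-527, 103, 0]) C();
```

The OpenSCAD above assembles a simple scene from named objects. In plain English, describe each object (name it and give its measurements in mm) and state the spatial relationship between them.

A is a table: top 1785 mm (x) × 539 mm (y), 35 mm thick, upper face at z = 771 mm, on four round legs of 68 mm diameter, each leg's bounding box inset 17 mm from the nearest pair of top edges, running from z = 0 to the bottom of the top.

B is a straight ladder. Two 54×47 mm vertical rails, 2373 mm tall, stand 493 mm apart (outside-to-outside) with their front faces coplanar on the −y side. 8 rungs, each 47 mm deep and 37 mm tall, span between the inner faces of the rails, front faces flush with the rails. The lowest rung's underside is at z = 311 mm and rungs are spaced 259 mm apart (underside to underside).

C is a four-legged stool. The seat is 257×333 mm, 32 mm thick, top at z = 412 mm. It stands on four square legs, each 48×48 mm in cross-section, from z = 0 to the seat underside, each flush with a corner of the seat. Four stretchers, 48 mm wide and 29 mm tall, connect adjacent legs with their undersides at z = 250 mm, each running between the inner faces of the legs it joins and aligned with the legs' outer faces on the other axis.

The ladder is on top of the table, centred. Two stools sit around the table at the −y, −x sides.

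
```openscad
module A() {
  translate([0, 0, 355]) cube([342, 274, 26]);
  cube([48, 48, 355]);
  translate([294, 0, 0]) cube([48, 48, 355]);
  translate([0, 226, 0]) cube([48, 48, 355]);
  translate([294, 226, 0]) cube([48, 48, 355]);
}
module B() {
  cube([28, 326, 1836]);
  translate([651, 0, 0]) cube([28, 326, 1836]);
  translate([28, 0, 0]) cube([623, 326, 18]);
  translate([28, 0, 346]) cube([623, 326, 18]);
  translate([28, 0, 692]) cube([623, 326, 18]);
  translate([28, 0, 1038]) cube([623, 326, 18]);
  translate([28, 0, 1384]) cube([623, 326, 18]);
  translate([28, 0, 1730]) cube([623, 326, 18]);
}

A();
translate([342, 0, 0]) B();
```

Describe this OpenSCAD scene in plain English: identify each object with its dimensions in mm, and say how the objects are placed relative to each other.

A is a four-legged stool. The seat is a 342×274×26 mm slab whose top surface is at z = 381 mm; four square legs, each 48×48 mm in cross-section, run from the floor (z = 0) to the underside of the seat, each flush with a corner of the seat.

B is an open bookshelf. Two side panels, each 28 mm thick, 326 mm deep and 1836 mm tall, stand 679 mm apart (outside-to-outside). Between them sit 6 shelves, each 18 mm thick and 326 mm deep, spanning the full gap between the sides. The bottom shelf rests on the floor (its underside at z = 0) and the clear gap between one shelf's top and the next shelf's underside is 328 mm.

The bookshelf is against the stool's +x side, with their −y faces flush.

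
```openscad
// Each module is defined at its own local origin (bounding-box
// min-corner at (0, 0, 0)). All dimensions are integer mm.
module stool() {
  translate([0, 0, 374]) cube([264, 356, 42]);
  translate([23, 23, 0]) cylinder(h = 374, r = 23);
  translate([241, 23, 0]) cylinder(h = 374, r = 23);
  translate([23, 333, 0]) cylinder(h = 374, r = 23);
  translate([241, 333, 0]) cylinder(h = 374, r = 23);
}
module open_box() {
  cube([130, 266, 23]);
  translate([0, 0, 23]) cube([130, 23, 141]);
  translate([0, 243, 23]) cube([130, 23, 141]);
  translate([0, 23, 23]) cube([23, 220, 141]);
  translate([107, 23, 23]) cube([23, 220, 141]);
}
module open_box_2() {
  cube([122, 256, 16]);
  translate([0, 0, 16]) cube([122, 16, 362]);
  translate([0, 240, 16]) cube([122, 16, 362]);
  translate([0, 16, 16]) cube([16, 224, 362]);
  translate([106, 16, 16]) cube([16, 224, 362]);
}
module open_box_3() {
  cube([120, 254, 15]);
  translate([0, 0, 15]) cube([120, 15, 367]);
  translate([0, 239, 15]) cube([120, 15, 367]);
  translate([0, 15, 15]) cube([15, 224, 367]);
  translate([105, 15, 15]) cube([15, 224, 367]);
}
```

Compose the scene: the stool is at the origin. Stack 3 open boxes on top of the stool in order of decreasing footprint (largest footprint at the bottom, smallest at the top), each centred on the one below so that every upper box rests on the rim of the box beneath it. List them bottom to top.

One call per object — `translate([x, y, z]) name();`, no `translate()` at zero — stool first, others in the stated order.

stool();
translate([67, 45, 416]) open_box();
translate([71, 50, 580]) open_box_2();
translate([72, 51, 958]) open_box_3();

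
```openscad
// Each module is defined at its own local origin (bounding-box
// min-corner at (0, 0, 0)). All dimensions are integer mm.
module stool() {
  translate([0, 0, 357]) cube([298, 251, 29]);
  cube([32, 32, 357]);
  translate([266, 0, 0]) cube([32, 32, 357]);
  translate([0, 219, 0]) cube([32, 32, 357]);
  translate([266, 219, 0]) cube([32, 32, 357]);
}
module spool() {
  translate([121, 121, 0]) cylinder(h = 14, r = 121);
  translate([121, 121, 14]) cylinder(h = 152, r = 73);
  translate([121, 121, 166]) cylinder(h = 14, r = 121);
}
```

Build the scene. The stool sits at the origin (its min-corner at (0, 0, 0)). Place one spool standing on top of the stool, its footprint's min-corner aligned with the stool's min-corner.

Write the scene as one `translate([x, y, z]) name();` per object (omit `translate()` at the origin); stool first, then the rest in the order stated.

stool();
translate([0, 0, 386]) spool();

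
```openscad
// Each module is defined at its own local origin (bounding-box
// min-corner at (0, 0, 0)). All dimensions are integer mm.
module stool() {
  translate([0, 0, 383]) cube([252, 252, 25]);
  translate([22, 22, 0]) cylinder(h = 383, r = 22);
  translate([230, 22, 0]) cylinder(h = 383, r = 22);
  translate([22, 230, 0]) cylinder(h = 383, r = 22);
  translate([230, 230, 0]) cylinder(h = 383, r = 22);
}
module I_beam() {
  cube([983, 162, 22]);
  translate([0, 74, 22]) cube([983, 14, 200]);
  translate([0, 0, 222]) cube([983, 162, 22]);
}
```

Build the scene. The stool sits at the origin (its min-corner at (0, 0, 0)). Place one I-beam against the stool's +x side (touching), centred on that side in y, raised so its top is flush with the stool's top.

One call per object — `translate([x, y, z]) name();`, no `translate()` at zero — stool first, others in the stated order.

stool();
translate([252, 45, 164]) I_beam();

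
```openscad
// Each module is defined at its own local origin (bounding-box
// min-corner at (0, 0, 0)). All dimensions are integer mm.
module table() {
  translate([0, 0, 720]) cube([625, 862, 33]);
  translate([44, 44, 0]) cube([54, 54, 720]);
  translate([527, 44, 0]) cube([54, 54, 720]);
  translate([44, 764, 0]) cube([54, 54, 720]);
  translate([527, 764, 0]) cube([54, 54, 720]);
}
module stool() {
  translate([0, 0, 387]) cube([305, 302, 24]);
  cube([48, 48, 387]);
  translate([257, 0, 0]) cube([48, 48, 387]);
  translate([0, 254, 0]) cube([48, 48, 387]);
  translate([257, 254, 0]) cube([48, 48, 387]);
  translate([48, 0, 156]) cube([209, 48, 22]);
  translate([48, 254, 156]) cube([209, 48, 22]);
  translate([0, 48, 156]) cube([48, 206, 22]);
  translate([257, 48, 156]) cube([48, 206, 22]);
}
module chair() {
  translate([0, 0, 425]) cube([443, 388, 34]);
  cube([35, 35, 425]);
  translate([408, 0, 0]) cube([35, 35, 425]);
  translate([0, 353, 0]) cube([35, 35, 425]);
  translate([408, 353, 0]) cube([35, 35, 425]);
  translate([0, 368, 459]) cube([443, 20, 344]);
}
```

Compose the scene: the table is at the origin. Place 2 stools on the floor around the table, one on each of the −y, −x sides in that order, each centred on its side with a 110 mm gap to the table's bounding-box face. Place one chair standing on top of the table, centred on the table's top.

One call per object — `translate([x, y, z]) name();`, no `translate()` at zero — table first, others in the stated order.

table();
translate([160, -412, 0]) stool();
translate([-415, 280, 0]) stool();
translate([91, 237, 753]) chair();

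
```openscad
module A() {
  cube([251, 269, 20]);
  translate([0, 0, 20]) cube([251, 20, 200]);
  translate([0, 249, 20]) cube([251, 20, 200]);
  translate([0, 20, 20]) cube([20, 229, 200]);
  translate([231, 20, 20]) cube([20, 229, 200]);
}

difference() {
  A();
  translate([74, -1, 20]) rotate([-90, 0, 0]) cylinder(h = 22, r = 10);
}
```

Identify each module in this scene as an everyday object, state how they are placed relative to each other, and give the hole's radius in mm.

A is an open box. The open box has a circular hole through its front wall. The hole's radius is 10 mm.

The subtracted cylinder has r = 10 mm.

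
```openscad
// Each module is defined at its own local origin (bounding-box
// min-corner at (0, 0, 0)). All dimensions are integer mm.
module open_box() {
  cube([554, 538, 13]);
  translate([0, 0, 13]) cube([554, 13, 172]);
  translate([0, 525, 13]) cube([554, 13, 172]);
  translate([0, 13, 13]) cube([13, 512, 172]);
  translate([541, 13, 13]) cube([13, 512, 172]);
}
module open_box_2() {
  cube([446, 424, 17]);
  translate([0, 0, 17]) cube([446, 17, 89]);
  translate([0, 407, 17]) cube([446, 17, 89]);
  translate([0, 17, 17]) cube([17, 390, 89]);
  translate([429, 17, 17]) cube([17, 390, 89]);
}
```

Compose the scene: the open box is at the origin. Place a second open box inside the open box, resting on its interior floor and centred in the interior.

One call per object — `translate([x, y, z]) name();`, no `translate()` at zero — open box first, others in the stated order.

open_box();
translate([54, 57, 13]) open_box_2();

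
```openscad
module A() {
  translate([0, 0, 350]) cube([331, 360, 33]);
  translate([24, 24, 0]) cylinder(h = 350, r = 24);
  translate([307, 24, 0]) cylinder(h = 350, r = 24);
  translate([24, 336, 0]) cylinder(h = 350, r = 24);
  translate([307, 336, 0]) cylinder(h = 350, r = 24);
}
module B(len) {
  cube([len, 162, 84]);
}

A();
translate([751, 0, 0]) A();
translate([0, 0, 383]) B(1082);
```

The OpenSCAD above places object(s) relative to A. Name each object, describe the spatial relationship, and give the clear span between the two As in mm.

Second stool starts at x = 751; first ends at x = 331; clear span = 751 − 331 = 420 mm.

A is a stool. B is a beam. A beam spans the tops of two stools. The clear span between the two stools is 420 mm.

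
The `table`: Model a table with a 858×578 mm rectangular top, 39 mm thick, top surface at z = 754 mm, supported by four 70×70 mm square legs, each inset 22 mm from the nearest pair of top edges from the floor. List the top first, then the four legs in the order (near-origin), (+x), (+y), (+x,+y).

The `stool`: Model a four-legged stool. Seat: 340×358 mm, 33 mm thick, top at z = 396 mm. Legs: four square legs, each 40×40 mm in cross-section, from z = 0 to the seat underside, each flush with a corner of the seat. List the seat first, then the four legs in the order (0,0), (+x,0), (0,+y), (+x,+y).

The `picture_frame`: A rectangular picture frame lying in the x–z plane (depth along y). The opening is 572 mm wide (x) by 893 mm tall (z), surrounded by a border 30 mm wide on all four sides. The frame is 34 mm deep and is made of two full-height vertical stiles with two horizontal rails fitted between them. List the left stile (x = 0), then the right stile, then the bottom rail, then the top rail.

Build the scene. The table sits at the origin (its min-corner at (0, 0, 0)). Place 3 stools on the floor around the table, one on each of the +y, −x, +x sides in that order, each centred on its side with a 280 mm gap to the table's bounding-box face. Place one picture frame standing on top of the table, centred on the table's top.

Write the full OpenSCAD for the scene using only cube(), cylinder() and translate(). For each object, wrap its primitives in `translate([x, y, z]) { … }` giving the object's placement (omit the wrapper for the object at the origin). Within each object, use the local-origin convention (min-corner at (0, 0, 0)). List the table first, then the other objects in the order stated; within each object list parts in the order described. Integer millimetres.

translate([0, 0, 715]) cube([858, 578, 39]);
translate([22, 22, 0]) cube([70, 70, 715]);
translate([766, 22, 0]) cube([70, 70, 715]);
translate([22, 486, 0]) cube([70, 70, 715]);
translate([766, 486, 0]) cube([70, 70, 715]);
translate([259, 858, 0]) {
  translate([0, 0, 363]) cube([340, 358, 33]);
  cube([40, 40, 363]);
  translate([300, 0, 0]) cube([40, 40, 363]);
  translate([0, 318, 0]) cube([40, 40, 363]);
  translate([300, 318, 0]) cube([40, 40, 363]);
}
translate([-620, 110, 0]) {
  translate([0, 0, 363]) cube([340, 358, 33]);
  cube([40, 40, 363]);
  translate([300, 0, 0]) cube([40, 40, 363]);
  translate([0, 318, 0]) cube([40, 40, 363]);
  translate([300, 318, 0]) cube([40, 40, 363]);
}
translate([1138, 110, 0]) {
  translate([0, 0, 363]) cube([340, 358, 33]);
  cube([40, 40, 363]);
  translate([300, 0, 0]) cube([40, 40, 363]);
  translate([0, 318, 0]) cube([40, 40, 363]);
  translate([300, 318, 0]) cube([40, 40, 363]);
}
translate([113, 272, 754]) {
  cube([30, 34, 953]);
  translate([602, 0, 0]) cube([30, 34, 953]);
  translate([30, 0, 0]) cube([572, 34, 30]);
  translate([30, 0, 923]) cube([572, 34, 30]);
}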